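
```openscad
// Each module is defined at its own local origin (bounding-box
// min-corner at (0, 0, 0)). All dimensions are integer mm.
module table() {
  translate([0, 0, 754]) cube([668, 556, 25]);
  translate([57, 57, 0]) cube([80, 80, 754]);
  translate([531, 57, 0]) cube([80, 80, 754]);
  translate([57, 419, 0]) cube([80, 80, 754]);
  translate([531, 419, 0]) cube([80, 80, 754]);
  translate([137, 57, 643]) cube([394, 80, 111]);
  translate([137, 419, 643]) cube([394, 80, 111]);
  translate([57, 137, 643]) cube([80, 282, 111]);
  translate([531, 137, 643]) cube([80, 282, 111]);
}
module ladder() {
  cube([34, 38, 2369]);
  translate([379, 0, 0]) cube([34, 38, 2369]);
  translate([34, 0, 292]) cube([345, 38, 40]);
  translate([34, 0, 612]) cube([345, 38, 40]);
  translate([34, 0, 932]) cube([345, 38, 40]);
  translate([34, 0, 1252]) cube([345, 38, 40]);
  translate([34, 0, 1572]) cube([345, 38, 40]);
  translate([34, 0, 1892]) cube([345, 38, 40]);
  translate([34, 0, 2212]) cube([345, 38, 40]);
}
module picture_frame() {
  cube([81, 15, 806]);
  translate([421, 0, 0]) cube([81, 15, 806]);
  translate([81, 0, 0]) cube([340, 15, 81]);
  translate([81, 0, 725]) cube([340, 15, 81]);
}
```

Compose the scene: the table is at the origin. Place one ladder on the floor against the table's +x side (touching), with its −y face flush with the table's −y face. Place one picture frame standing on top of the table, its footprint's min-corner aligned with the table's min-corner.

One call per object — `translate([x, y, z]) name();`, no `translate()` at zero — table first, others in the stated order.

table();
translate([668, 0, 0]) ladder();
translate([0, 0, 779]) picture_frame();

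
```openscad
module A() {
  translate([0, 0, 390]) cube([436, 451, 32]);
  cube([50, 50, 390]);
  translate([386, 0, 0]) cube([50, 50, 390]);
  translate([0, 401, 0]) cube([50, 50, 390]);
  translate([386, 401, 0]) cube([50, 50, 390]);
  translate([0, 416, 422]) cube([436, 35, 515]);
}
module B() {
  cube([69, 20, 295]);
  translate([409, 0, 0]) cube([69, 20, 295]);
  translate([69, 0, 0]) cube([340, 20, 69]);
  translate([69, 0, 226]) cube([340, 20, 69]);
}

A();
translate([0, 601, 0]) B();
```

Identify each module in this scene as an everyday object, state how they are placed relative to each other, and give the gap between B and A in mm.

A is a chair. B is a picture frame. The picture frame is on the floor beside the chair on its +y side. The gap between the picture frame and the chair is 150 mm.

The picture frame's nearest face is 150 mm from the chair's +y face.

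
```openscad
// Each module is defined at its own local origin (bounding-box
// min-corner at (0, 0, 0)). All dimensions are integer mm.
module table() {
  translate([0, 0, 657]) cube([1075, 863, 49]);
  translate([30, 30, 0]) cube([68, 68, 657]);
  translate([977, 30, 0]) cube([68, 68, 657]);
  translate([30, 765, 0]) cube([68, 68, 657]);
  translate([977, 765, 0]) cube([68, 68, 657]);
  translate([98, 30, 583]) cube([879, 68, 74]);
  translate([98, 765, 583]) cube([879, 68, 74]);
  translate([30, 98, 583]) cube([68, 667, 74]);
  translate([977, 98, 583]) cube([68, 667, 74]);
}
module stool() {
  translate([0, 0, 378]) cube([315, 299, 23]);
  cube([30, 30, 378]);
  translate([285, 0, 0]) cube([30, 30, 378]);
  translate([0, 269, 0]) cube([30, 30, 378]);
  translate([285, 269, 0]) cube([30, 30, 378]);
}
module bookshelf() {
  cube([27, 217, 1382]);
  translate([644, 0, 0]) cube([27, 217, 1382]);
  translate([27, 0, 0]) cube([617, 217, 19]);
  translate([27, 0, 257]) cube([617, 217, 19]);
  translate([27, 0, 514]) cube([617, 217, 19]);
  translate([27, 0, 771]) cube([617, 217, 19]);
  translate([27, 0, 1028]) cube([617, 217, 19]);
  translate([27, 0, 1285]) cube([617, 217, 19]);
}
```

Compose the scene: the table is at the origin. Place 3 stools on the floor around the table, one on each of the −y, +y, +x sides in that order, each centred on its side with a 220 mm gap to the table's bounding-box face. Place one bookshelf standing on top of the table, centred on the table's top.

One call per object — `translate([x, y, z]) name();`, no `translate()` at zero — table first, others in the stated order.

table();
translate([380, -519, 0]) stool();
translate([380, 1083, 0]) stool();
translate([1295, 282, 0]) stool();
translate([202, 323, 706]) bookshelf();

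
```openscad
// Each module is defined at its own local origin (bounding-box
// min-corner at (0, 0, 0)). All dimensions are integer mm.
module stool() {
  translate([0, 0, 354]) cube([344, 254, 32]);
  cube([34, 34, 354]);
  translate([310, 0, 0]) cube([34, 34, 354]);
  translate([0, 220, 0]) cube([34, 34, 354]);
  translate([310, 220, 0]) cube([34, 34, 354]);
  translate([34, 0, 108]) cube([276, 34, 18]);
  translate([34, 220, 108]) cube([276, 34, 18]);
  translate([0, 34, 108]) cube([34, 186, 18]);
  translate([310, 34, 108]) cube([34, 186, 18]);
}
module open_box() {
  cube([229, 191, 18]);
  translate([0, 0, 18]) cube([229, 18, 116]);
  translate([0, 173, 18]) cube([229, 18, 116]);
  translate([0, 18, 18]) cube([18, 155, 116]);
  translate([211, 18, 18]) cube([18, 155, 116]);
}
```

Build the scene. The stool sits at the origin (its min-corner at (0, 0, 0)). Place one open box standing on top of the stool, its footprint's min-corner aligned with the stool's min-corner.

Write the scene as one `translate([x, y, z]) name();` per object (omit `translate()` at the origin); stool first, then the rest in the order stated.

stool();
translate([0, 0, 386]) open_box();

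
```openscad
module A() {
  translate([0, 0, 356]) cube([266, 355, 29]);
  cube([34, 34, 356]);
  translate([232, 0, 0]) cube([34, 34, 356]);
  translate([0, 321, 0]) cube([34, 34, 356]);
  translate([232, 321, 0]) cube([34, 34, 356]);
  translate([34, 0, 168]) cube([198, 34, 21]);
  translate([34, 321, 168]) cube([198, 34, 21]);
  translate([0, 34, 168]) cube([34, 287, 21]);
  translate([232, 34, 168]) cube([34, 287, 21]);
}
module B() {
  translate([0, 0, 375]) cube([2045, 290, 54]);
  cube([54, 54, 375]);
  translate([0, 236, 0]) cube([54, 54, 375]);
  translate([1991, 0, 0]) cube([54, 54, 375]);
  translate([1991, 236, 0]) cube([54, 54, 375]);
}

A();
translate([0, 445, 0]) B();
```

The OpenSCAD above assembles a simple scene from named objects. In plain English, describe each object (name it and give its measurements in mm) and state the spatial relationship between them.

A is a four-legged stool. The seat is 266×355 mm, 29 mm thick, top at z = 385 mm. It stands on four square legs, each 34×34 mm in cross-section, from z = 0 to the seat underside, each flush with a corner of the seat. Four stretchers, 34 mm wide and 21 mm tall, connect adjacent legs with their undersides at z = 168 mm, each running between the inner faces of the legs it joins and aligned with the legs' outer faces on the other axis.

B is a bench: a 2045×290 mm seat slab, 54 mm thick, top at z = 429 mm, on four 54×54 mm square legs flush with the seat corners and standing on z = 0.

The bench is on the floor beside the stool on its +y side.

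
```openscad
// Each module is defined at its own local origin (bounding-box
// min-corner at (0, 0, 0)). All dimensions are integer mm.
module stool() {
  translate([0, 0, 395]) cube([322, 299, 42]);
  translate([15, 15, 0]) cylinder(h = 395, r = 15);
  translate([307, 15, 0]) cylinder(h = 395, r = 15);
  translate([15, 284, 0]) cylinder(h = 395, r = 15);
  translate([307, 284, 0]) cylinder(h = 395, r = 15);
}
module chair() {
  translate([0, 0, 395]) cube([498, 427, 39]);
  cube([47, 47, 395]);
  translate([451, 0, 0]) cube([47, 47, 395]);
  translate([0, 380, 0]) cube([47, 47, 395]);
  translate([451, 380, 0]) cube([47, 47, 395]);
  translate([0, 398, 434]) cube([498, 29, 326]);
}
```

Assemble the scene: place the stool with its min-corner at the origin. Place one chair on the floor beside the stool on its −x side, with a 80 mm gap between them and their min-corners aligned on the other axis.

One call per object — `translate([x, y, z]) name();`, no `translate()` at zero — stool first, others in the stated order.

stool();
translate([-578, 0, 0]) chair();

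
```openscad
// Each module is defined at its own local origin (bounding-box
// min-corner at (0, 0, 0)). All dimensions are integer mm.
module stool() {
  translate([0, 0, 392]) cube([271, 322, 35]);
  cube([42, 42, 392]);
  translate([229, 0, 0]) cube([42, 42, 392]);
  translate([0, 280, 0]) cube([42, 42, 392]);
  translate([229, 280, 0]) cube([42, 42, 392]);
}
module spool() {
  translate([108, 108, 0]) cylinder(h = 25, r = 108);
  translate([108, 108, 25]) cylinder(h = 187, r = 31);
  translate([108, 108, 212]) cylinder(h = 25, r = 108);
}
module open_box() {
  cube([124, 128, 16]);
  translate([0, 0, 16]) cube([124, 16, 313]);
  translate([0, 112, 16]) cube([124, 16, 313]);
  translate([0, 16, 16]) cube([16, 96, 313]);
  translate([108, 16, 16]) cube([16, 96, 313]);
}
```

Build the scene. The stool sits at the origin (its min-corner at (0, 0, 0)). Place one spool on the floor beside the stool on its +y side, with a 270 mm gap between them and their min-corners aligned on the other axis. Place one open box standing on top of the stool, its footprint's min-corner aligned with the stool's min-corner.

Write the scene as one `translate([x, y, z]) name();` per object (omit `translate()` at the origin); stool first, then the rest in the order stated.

stool();
translate([0, 592, 0]) spool();
translate([0, 0, 427]) open_box();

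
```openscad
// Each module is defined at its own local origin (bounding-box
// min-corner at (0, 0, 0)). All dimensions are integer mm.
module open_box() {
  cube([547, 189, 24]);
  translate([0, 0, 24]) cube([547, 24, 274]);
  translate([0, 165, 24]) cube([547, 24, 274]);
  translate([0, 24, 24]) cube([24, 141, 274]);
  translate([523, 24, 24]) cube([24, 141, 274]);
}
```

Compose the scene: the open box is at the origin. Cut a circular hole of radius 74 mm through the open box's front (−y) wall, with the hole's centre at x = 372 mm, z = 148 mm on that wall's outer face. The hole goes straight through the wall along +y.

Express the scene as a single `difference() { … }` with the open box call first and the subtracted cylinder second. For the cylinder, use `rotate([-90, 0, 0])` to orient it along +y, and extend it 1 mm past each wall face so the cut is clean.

difference() {
  open_box();
  translate([372, -1, 148]) rotate([-90, 0, 0]) cylinder(h = 26, r = 74);
}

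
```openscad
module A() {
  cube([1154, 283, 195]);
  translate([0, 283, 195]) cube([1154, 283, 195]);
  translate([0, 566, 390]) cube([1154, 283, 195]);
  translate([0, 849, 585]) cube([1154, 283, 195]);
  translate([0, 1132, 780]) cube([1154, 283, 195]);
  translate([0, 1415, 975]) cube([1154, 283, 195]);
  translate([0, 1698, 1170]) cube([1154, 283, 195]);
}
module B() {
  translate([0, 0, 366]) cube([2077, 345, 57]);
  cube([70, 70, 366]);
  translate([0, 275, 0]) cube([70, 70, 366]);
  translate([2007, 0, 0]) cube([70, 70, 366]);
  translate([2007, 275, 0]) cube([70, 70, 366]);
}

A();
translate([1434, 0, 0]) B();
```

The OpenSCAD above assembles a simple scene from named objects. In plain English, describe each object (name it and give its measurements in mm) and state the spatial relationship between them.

A is a straight staircase of 7 solid steps. Each step is 1154 mm wide (x), 283 mm deep (y, the going) and 195 mm tall (the rise). The first step rests on the floor; each subsequent step sits one going further in +y and one rise higher in +z, directly behind and above the previous step with no overlap.

B is a long wooden bench with a 2077 mm (x) × 345 mm (y) seat, 57 mm thick, its top surface 423 mm above the floor. Four 70 mm square legs at the seat corners, flush with the edges, run from z = 0 to the seat underside.

The bench is on the floor beside the staircase on its +x side.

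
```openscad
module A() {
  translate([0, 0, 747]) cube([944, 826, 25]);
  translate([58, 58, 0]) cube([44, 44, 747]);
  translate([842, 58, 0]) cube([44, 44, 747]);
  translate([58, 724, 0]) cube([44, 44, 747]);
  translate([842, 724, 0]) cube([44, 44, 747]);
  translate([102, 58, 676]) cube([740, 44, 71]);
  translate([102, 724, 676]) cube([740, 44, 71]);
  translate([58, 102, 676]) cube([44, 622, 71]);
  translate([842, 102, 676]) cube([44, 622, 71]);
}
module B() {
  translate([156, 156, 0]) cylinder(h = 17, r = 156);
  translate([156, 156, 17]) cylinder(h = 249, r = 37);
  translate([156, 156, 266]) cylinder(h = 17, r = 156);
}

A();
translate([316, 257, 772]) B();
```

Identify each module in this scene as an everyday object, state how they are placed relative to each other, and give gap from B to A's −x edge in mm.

A is a table. B is a spool. The spool is on top of the table, centred. The gap from the spool to the table's −x edge is 316 mm.

The spool's min-x is at 316; the table's min-x is 0; gap = 316 mm.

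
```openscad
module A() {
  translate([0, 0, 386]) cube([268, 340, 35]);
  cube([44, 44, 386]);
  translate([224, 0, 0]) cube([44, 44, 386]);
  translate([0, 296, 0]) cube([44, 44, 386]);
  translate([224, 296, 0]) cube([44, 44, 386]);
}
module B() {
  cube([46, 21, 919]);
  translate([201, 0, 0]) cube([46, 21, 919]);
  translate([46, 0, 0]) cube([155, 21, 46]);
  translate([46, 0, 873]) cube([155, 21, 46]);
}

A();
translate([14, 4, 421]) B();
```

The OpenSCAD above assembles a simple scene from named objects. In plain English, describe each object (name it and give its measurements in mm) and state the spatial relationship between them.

A is a four-legged stool. The seat is 268×340 mm, 35 mm thick, top at z = 421 mm. It stands on four square legs, each 44×44 mm in cross-section, from z = 0 to the seat underside, each flush with a corner of the seat.

B is a rectangular picture frame lying in the x–z plane (depth along y). The opening is 155 mm wide (x) by 827 mm tall (z), surrounded by a border 46 mm wide on all four sides. The frame is 21 mm deep and is made of two full-height vertical stiles with two horizontal rails fitted between them.

The picture frame is on top of the stool.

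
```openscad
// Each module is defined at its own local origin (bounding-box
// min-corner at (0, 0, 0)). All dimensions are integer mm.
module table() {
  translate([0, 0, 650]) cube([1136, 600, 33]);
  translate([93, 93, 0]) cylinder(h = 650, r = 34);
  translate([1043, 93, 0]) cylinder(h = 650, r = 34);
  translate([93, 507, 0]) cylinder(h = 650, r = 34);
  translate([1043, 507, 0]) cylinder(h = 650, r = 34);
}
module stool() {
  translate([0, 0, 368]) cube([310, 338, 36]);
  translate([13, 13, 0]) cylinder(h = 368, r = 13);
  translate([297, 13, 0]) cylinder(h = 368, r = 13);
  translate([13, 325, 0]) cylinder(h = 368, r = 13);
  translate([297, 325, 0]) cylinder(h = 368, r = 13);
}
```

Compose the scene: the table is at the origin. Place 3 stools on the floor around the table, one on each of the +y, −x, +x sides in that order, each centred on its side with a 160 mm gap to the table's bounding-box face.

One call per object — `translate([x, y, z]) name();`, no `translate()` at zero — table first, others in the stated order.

table();
translate([413, 760, 0]) stool();
translate([-470, 131, 0]) stool();
translate([1296, 131, 0]) stool();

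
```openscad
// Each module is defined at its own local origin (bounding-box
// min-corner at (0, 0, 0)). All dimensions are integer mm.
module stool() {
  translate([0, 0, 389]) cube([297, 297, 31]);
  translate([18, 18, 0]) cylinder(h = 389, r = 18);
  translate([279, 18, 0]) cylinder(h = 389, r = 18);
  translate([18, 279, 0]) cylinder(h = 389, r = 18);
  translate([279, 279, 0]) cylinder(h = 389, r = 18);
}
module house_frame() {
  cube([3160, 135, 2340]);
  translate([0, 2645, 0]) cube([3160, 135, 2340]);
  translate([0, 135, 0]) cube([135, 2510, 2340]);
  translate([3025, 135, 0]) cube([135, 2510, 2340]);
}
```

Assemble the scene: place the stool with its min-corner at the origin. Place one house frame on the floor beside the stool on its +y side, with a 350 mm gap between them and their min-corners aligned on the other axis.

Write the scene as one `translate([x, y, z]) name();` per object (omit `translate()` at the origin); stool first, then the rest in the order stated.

stool();
translate([0, 647, 0]) house_frame();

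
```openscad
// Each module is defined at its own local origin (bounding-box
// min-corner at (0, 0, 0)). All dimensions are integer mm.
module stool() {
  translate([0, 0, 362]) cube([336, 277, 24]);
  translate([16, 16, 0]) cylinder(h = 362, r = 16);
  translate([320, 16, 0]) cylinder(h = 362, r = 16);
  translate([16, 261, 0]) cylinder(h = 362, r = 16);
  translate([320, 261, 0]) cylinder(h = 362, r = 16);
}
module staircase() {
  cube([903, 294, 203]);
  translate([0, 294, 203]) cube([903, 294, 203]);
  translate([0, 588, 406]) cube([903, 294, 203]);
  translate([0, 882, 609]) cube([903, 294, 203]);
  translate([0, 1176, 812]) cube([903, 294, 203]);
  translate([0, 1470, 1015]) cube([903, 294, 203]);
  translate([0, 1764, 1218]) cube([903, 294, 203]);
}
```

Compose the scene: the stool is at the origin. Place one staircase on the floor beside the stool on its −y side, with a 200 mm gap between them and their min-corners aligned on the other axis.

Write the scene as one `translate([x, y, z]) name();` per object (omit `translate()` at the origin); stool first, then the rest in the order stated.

stool();
translate([0, -2258, 0]) staircase();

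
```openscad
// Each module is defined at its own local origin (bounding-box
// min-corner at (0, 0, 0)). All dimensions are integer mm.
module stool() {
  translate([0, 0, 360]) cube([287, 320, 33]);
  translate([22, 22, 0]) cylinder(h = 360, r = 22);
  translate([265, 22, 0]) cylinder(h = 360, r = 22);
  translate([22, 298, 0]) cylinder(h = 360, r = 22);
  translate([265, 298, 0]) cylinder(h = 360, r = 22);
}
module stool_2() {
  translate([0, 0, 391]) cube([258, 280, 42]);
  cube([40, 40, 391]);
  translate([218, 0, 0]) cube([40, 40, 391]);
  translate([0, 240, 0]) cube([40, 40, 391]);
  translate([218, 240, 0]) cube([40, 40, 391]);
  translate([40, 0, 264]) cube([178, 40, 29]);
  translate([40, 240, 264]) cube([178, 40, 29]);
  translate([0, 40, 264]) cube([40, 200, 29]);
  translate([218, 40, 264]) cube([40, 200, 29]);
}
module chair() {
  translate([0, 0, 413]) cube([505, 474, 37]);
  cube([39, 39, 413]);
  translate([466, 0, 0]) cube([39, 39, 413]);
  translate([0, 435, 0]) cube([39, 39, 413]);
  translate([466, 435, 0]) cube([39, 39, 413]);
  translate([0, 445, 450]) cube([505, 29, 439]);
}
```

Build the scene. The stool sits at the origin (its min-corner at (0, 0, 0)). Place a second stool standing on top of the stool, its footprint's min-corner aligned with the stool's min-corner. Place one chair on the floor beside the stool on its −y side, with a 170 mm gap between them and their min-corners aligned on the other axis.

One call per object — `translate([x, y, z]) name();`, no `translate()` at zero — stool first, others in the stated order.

stool();
translate([0, 0, 393]) stool_2();
translate([0, -644, 0]) chair();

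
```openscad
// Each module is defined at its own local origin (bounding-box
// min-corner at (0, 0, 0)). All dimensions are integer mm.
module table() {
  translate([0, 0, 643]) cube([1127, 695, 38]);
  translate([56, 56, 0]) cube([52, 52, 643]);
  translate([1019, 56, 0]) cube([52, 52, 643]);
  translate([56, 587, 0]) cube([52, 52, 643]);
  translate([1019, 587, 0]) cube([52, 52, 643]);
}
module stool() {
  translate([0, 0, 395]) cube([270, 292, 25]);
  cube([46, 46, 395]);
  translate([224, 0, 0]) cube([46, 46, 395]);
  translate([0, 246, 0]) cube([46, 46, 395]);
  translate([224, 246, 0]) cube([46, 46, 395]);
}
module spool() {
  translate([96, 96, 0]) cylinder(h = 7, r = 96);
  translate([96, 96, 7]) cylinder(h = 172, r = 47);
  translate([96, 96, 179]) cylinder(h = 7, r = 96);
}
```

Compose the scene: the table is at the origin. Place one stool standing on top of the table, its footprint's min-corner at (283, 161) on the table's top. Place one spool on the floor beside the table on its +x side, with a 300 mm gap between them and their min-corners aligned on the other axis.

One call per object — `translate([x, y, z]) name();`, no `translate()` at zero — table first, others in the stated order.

table();
translate([283, 161, 681]) stool();
translate([1427, 0, 0]) spool();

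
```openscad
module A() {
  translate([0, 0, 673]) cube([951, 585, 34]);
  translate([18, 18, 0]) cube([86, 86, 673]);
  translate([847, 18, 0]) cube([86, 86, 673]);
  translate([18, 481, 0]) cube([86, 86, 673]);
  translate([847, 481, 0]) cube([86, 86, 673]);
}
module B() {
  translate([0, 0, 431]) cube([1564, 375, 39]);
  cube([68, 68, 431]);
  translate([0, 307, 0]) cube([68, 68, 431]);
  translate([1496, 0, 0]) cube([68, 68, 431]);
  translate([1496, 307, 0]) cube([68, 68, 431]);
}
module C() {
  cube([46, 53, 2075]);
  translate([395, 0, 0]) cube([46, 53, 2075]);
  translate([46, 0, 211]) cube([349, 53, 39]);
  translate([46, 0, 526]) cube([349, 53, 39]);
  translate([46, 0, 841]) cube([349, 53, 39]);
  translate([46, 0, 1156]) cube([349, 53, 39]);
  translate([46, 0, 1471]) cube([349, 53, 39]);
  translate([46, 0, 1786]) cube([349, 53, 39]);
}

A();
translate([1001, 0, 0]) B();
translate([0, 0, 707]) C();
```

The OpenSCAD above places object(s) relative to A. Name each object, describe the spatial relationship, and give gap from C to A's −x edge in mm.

The ladder's min-x is at 0; the table's min-x is 0; gap = 0 mm.

A is a table. B is a bench. C is a ladder. The bench is on the floor beside the table on its +x side. The ladder is on top of the table. The gap from the ladder to the table's −x edge is 0 mm.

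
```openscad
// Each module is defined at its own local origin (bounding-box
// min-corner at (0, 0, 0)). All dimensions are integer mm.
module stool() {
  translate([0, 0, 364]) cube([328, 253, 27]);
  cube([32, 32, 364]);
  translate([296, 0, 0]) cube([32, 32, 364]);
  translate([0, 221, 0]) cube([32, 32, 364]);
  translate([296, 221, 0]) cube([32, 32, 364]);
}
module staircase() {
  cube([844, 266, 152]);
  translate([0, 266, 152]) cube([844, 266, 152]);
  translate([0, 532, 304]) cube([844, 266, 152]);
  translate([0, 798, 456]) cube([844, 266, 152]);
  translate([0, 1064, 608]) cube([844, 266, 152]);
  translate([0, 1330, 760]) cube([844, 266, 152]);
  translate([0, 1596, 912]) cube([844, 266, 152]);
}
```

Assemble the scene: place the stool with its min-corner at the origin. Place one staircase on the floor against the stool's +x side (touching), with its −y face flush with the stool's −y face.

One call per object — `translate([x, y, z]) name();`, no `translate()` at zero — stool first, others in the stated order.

stool();
translate([328, 0, 0]) staircase();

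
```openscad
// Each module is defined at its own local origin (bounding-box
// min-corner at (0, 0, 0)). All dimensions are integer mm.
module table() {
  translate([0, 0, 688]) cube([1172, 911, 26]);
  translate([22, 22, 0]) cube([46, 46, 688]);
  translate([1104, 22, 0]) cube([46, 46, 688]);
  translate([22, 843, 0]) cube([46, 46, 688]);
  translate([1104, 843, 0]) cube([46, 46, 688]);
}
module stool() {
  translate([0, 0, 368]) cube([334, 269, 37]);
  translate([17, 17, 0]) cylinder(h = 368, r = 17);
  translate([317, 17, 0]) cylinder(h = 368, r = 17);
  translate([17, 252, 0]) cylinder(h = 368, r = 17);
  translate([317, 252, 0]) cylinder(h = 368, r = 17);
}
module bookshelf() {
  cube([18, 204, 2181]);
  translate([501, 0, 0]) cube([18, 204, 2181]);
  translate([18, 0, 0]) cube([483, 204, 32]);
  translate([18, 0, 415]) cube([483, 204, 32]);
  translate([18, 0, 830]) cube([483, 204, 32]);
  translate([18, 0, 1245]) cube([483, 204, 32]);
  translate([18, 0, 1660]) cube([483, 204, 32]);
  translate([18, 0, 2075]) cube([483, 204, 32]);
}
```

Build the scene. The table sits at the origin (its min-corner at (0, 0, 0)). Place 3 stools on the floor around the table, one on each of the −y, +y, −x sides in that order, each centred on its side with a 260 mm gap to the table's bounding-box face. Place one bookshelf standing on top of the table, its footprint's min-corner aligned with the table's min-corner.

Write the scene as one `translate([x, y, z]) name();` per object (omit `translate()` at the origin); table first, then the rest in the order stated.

table();
translate([419, -529, 0]) stool();
translate([419, 1171, 0]) stool();
translate([-594, 321, 0]) stool();
translate([0, 0, 714]) bookshelf();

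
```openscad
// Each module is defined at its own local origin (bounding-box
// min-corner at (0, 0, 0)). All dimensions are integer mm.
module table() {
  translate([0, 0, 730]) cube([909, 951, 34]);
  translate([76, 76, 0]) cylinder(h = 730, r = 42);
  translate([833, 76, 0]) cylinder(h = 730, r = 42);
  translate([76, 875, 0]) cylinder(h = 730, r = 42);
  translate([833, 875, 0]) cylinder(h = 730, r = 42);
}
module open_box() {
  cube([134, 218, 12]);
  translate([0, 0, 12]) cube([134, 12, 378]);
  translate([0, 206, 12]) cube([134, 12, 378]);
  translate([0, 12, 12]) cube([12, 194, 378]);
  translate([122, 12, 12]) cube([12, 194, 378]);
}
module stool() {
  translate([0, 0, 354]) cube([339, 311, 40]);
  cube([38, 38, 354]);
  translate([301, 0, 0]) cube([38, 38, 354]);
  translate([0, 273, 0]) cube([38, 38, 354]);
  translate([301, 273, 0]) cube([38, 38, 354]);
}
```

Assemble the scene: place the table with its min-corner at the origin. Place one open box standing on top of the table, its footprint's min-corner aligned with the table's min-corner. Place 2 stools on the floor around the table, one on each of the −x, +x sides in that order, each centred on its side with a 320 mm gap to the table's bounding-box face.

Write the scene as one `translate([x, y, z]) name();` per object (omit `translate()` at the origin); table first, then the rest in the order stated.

table();
translate([0, 0, 764]) open_box();
translate([-659, 320, 0]) stool();
translate([1229, 320, 0]) stool();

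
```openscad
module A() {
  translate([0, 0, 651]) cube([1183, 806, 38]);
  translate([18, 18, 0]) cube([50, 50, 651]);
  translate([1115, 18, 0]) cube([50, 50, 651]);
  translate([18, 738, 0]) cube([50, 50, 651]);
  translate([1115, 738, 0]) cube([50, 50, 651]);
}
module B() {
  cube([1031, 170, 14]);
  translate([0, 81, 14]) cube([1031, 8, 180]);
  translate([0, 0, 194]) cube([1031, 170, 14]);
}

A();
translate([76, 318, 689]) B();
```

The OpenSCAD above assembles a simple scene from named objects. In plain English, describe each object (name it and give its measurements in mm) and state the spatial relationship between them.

A is a table with a 1183×806 mm rectangular top, 38 mm thick, top surface at z = 689 mm, supported by four 50×50 mm square legs, each inset 18 mm from the nearest pair of top edges, running from the floor.

B is an I-beam lying along x, 1031 mm long. Overall section height 208 mm. Two flanges 170 mm wide (y) and 14 mm thick, one on the floor and one at the top; a web 8 mm thick runs between them, centred on the flange width.

The I-beam is on top of the table, centred.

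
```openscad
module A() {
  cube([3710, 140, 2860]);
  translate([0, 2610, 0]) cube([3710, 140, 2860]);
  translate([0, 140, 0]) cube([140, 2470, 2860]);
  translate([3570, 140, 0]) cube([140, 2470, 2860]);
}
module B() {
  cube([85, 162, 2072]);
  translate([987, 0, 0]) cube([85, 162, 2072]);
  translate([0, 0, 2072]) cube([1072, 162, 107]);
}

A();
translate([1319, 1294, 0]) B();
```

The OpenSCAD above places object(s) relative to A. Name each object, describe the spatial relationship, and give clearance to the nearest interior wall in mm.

A is a house frame. B is a door frame. The door frame sits inside the house frame, centred. The clearance to the nearest interior wall is 1154 mm.

Clearances: x = 1179, y = 1154; minimum 1154 mm.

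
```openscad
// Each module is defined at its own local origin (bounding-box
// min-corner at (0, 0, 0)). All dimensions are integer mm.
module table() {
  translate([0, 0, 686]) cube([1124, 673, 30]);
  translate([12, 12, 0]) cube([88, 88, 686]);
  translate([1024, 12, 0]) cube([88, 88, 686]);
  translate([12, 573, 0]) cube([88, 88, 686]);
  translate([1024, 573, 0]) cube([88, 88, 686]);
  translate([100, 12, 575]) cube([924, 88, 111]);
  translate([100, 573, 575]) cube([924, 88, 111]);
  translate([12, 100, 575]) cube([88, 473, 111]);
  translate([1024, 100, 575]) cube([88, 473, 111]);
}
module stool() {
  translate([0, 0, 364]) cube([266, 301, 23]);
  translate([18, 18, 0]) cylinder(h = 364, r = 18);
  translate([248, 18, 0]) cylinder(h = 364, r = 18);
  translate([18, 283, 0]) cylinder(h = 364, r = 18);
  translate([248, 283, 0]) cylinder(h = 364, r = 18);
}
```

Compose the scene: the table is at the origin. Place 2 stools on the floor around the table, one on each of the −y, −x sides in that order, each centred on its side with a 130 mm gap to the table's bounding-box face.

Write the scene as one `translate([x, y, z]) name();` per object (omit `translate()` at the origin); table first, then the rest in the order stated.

table();
translate([429, -431, 0]) stool();
translate([-396, 186, 0]) stool();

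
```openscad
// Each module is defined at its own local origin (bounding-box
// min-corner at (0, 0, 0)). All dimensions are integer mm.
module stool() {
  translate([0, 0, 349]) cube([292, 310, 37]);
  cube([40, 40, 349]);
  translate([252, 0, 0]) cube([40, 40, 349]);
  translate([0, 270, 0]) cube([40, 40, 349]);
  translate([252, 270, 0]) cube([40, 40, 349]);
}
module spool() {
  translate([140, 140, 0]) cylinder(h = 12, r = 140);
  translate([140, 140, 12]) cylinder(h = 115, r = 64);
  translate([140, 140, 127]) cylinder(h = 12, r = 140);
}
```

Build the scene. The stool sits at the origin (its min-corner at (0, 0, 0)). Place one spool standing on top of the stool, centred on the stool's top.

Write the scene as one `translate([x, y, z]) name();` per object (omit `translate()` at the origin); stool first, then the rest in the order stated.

stool();
translate([6, 15, 386]) spool();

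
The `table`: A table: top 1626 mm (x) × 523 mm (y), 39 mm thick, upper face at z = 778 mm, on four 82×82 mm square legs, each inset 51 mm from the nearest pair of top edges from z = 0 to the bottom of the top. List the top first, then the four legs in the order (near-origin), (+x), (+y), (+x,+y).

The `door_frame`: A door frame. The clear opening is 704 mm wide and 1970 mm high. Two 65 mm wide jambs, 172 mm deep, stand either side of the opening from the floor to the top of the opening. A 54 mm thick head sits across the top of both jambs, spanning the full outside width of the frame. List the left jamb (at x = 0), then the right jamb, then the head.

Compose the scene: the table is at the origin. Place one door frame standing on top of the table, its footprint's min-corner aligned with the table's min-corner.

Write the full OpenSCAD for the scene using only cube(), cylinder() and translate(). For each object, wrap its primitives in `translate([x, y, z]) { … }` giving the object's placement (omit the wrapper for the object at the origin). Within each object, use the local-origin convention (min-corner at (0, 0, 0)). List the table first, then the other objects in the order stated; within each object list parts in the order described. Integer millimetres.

translate([0, 0, 739]) cube([1626, 523, 39]);
translate([51, 51, 0]) cube([82, 82, 739]);
translate([1493, 51, 0]) cube([82, 82, 739]);
translate([51, 390, 0]) cube([82, 82, 739]);
translate([1493, 390, 0]) cube([82, 82, 739]);
translate([0, 0, 778]) {
  cube([65, 172, 1970]);
  translate([769, 0, 0]) cube([65, 172, 1970]);
  translate([0, 0, 1970]) cube([834, 172, 54]);
}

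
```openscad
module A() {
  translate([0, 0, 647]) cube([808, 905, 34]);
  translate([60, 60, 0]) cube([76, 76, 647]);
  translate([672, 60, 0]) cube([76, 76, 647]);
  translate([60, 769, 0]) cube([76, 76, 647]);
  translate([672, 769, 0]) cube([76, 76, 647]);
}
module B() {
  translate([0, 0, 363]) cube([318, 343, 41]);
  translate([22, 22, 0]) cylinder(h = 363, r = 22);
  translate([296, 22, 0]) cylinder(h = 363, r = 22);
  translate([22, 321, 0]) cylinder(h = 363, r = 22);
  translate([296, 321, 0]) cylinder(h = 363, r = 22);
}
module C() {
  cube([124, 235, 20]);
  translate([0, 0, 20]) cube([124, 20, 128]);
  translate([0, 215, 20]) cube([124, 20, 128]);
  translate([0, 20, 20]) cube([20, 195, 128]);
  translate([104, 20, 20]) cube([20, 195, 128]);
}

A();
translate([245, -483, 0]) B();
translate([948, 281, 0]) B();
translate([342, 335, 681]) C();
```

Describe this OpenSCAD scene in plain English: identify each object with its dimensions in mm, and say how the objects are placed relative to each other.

A is a table: top 808 mm (x) × 905 mm (y), 34 mm thick, upper face at z = 681 mm, on four 76×76 mm square legs, each inset 60 mm from the nearest pair of top edges, running from z = 0 to the bottom of the top.

B is a simple wooden stool: a rectangular seat 318 mm (x) by 343 mm (y), 41 mm thick, top face at z = 404 mm, on four round legs, each 44 mm in diameter. The legs rest on z = 0, each leg's axis is inset half a diameter from the nearest pair of seat edges (so the leg's bounding box is flush with the corner).

C is an open-topped rectangular box: outside dimensions 124×235×148 mm, with a uniform wall and base thickness of 20 mm. The base is a full 124×235 slab on the floor; four walls sit on top of the base. The front and back walls (the −y and +y sides) span the full width; the two side walls fit between them.

Two stools sit around the table at the −y, +x sides. The open box is on top of the table, centred.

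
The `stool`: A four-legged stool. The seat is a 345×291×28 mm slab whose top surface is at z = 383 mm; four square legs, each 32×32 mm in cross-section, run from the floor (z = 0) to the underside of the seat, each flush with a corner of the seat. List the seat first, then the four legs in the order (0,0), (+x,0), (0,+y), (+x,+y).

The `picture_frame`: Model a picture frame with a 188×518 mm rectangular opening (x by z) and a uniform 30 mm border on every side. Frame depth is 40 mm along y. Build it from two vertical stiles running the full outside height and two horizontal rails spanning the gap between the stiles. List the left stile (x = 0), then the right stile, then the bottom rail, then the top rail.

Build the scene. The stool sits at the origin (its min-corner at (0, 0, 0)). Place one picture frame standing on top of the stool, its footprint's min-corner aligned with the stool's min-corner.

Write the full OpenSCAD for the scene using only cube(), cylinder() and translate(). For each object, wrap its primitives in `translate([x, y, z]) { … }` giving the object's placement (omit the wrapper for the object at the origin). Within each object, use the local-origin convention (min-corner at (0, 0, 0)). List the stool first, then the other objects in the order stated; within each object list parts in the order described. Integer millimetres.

translate([0, 0, 355]) cube([345, 291, 28]);
cube([32, 32, 355]);
translate([313, 0, 0]) cube([32, 32, 355]);
translate([0, 259, 0]) cube([32, 32, 355]);
translate([313, 259, 0]) cube([32, 32, 355]);
translate([0, 0, 383]) {
  cube([30, 40, 578]);
  translate([218, 0, 0]) cube([30, 40, 578]);
  translate([30, 0, 0]) cube([188, 40, 30]);
  translate([30, 0, 548]) cube([188, 40, 30]);
}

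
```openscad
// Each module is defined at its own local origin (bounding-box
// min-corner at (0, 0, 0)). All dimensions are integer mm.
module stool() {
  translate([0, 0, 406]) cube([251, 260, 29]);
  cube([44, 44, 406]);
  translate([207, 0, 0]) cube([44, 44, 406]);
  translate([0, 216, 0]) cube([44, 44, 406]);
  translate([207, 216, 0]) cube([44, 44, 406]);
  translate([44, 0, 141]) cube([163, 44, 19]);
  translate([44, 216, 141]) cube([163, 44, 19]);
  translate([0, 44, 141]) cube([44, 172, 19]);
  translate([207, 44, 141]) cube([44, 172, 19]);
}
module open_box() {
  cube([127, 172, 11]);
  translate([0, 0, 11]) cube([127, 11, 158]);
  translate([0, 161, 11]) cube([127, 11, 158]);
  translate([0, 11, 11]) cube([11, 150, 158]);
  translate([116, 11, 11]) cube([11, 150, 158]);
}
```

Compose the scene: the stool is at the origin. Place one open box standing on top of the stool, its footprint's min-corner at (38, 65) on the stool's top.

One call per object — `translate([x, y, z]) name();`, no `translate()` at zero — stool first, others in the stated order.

stool();
translate([38, 65, 435]) open_box();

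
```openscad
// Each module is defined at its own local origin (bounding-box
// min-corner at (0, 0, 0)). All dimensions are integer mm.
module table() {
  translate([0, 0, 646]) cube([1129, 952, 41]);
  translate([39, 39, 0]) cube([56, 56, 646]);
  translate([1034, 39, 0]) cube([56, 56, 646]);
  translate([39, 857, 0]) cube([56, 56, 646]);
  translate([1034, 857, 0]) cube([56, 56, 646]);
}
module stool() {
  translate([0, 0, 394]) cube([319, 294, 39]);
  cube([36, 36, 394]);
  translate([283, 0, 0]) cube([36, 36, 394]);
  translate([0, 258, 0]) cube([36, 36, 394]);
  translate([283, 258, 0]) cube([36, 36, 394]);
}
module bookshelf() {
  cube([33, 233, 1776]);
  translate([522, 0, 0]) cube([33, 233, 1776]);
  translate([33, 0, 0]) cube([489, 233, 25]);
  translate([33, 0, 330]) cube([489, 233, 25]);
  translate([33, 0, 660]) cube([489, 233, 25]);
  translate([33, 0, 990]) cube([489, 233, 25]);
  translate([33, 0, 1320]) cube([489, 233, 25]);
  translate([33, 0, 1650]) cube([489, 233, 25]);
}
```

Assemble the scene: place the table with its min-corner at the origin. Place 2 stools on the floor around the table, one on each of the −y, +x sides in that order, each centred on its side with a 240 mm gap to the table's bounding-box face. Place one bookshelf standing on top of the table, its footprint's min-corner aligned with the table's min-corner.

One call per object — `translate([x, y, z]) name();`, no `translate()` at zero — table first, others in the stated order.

table();
translate([405, -534, 0]) stool();
translate([1369, 329, 0]) stool();
translate([0, 0, 687]) bookshelf();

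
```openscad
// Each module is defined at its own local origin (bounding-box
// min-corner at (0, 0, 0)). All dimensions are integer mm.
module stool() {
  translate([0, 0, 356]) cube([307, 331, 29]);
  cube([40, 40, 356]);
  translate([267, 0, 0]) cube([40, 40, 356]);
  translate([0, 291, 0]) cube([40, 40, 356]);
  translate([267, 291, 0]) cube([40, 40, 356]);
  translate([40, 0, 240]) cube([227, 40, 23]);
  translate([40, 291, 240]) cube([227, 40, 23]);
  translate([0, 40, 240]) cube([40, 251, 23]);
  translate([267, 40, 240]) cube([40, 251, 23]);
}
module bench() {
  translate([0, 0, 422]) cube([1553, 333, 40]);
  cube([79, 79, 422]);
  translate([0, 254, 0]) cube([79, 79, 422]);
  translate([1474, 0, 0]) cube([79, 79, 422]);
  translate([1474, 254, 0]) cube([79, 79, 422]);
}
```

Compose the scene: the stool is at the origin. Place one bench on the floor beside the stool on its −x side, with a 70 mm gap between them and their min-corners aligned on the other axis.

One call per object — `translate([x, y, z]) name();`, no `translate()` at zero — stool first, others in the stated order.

stool();
translate([-1623, 0, 0]) bench();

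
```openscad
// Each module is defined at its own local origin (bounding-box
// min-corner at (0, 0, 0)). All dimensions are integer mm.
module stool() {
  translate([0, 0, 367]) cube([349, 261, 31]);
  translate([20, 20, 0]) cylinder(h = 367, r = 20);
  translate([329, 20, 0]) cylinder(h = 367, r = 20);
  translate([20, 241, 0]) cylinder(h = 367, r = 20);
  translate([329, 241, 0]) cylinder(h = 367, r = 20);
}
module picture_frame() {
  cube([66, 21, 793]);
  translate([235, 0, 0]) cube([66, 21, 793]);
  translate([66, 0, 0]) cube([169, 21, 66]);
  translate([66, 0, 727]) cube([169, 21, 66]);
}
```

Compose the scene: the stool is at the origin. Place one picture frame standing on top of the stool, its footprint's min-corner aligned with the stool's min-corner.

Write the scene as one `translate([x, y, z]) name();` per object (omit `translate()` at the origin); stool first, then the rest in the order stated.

stool();
translate([0, 0, 398]) picture_frame();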